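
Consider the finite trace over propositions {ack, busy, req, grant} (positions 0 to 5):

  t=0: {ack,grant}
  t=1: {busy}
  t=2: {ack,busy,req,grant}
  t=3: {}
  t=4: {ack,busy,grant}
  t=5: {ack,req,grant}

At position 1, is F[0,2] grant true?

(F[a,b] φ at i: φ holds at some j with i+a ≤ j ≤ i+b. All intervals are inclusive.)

Check grant at each j in [1,3]:
  j=1: false
  j=2: true
  j=3: false
Found at j=2 → formula holds.

Holds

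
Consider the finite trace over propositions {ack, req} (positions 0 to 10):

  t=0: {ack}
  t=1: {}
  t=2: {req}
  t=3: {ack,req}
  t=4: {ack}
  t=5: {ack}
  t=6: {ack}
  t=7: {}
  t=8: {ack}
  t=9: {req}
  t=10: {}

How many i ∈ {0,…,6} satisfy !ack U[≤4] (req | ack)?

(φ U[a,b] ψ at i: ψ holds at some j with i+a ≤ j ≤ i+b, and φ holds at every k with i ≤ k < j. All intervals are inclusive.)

Evaluate at each i in [0,6]:
  i=0: ✓ (rhs at j=0)
  i=1: ✓ (rhs at j=2; lhs holds on [1,1])
  i=2: ✓ (rhs at j=2)
  i=3: ✓ (rhs at j=3)
  i=4: ✓ (rhs at j=4)
  i=5: ✓ (rhs at j=5)
  i=6: ✓ (rhs at j=6)
Positions where it holds: {0, 1, 2, 3, 4, 5, 6} → 7.

7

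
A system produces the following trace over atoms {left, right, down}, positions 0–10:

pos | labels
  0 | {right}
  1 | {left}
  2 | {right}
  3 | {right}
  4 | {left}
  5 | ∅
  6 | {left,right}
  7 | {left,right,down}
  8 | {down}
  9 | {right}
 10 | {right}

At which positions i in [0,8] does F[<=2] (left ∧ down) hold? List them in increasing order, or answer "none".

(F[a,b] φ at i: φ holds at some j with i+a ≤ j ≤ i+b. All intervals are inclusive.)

Evaluate at each i in [0,8]:
  i=0: ✗ (none in [0,2])
  i=1: ✗ (none in [1,3])
  i=2: ✗ (none in [2,4])
  i=3: ✗ (none in [3,5])
  i=4: ✗ (none in [4,6])
  i=5: ✓ (witness j=7)
  i=6: ✓ (witness j=7)
  i=7: ✓ (witness j=7)
  i=8: ✗ (none in [8,10])

5, 6, 7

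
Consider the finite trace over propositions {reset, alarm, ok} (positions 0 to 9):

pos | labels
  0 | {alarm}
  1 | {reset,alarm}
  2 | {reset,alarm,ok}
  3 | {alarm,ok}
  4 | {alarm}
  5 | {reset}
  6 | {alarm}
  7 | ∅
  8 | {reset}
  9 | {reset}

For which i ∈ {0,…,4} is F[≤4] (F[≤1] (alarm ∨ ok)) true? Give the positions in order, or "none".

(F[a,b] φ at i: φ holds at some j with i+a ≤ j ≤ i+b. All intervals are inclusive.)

Evaluate at each i in [0,4]:
  i=0: ✓ (witness j=0)
  i=1: ✓ (witness j=1)
  i=2: ✓ (witness j=2)
  i=3: ✓ (witness j=3)
  i=4: ✓ (witness j=4)

0, 1, 2, 3, 4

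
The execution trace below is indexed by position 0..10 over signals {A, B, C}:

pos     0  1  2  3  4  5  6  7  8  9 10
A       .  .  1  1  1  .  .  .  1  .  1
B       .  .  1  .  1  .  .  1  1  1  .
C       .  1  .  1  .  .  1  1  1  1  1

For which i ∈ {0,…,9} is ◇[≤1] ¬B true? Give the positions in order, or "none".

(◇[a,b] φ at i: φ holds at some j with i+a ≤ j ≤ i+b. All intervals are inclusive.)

0, 1, 2, 3, 4, 5, 6, 9

Evaluate at each i in [0,9]:
  i=0: ✓ (witness j=0)
  i=1: ✓ (witness j=1)
  i=2: ✓ (witness j=3)
  i=3: ✓ (witness j=3)
  i=4: ✓ (witness j=5)
  i=5: ✓ (witness j=5)
  i=6: ✓ (witness j=6)
  i=7: ✗ (none in [7,8])
  i=8: ✗ (none in [8,9])
  i=9: ✓ (witness j=10)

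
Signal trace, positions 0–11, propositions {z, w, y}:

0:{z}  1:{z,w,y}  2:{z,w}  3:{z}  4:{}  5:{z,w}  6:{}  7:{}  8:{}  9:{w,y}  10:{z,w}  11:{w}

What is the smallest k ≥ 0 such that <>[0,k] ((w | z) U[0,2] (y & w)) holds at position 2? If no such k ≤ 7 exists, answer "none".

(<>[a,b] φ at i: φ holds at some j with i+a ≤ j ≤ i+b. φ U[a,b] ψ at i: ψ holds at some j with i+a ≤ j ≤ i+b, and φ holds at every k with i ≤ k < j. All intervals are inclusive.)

7

Scan j = 2,3,… for ((w | z) U[0,2] (y & w)):
  j=2: fails
  j=3: fails
  j=4: fails
  j=5: fails
  j=6: fails
  j=7: fails
  j=8: fails
  j=9: holds
First hit at j=9, so smallest k = 9-2 = 7.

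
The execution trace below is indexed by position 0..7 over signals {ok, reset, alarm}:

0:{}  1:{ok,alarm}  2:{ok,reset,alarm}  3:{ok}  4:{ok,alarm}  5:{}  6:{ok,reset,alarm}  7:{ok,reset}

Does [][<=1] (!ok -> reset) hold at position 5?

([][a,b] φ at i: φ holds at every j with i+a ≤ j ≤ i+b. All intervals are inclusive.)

Does not hold

Check (!ok -> reset) at every j in [5,6]:
  j=5: antecedent true; consequent false → ✗
  j=6: antecedent false → ✓
Fails at j=5 → formula fails.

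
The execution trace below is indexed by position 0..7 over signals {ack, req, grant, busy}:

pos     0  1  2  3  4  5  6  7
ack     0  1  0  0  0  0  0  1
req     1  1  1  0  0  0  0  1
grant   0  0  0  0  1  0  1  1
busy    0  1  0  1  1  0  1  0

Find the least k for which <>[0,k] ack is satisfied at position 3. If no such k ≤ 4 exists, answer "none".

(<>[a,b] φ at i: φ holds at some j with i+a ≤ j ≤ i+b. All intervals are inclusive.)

Scan j = 3,4,… for ack:
  j=3: fails
  j=4: fails
  j=5: fails
  j=6: fails
  j=7: holds
First hit at j=7, so smallest k = 7-3 = 4.

4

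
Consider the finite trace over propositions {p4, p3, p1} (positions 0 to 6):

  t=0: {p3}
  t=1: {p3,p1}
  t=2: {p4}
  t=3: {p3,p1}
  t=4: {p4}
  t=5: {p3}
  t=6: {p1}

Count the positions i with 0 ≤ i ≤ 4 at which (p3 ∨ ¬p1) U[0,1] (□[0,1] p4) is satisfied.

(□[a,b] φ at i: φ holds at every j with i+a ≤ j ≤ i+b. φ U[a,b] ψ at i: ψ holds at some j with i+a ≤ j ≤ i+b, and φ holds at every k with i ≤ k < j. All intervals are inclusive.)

0

Evaluate at each i in [0,4]:
  i=0: ✗ (no rhs in [0,1])
  i=1: ✗ (no rhs in [1,2])
  i=2: ✗ (no rhs in [2,3])
  i=3: ✗ (no rhs in [3,4])
  i=4: ✗ (no rhs in [4,5])
Positions where it holds: {} → 0.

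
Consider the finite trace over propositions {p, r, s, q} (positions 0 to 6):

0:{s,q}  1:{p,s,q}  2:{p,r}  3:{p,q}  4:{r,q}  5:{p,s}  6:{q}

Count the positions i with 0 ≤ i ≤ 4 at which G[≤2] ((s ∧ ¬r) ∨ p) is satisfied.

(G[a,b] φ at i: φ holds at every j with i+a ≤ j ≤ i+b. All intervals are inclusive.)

2

Evaluate at each i in [0,4]:
  i=0: ✓ (all of [0,2])
  i=1: ✓ (all of [1,3])
  i=2: ✗ (fails at j=4)
  i=3: ✗ (fails at j=4)
  i=4: ✗ (fails at j=4)
Positions where it holds: {0, 1} → 2.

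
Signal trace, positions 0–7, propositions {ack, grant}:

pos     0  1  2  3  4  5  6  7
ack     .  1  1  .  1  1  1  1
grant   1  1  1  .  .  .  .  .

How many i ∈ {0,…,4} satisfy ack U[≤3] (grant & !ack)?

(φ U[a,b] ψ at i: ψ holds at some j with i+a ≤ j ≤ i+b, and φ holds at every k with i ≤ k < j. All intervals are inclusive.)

1

Evaluate at each i in [0,4]:
  i=0: ✓ (rhs at j=0)
  i=1: ✗ (no rhs in [1,4])
  i=2: ✗ (no rhs in [2,5])
  i=3: ✗ (no rhs in [3,6])
  i=4: ✗ (no rhs in [4,7])
Positions where it holds: {0} → 1.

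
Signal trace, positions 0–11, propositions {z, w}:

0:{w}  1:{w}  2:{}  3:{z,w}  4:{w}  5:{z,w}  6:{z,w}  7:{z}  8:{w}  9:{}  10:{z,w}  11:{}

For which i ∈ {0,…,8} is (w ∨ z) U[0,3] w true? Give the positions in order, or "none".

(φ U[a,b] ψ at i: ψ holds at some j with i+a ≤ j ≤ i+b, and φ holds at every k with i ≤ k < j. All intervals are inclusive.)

Evaluate at each i in [0,8]:
  i=0: ✓ (rhs at j=0)
  i=1: ✓ (rhs at j=1)
  i=2: ✗ (lhs fails at k=2 before rhs at j=3)
  i=3: ✓ (rhs at j=3)
  i=4: ✓ (rhs at j=4)
  i=5: ✓ (rhs at j=5)
  i=6: ✓ (rhs at j=6)
  i=7: ✓ (rhs at j=8; lhs holds on [7,7])
  i=8: ✓ (rhs at j=8)

0, 1, 3, 4, 5, 6, 7, 8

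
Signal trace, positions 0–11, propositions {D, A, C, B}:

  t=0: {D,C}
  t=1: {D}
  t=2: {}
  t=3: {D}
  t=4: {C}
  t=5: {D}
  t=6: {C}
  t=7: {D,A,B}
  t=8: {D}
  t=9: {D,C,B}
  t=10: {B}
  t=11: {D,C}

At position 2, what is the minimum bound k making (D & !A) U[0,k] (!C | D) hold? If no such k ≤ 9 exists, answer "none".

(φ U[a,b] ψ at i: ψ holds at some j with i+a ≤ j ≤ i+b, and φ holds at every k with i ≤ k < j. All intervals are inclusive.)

Need earliest j ≥ 2 with (!C | D), and (D & !A) at every k in [2,j-1].
  j=2: rhs holds (empty prefix). k = 0.

0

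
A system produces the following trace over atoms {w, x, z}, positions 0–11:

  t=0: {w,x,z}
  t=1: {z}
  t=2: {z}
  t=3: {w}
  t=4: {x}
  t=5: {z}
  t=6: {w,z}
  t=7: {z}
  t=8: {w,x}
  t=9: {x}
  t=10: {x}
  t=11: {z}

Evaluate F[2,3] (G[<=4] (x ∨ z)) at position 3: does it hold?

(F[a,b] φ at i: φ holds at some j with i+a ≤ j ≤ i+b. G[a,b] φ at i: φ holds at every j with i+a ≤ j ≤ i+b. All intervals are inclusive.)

Check G[<=4] (x ∨ z) at each j in [5,6]:
  j=5: holds on [5,9]
  j=6: holds on [6,10]
Found at j=5 → formula holds.

True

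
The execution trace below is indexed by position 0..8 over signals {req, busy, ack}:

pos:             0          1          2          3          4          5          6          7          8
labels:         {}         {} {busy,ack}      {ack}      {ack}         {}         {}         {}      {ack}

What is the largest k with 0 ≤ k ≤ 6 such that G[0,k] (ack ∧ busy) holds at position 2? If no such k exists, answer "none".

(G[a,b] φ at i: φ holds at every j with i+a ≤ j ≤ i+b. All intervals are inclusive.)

(ack ∧ busy) must hold from j=2 onward; find where it first fails.
  j=2: holds
  j=3: fails
Holds on [2,2], so largest k = 0.

0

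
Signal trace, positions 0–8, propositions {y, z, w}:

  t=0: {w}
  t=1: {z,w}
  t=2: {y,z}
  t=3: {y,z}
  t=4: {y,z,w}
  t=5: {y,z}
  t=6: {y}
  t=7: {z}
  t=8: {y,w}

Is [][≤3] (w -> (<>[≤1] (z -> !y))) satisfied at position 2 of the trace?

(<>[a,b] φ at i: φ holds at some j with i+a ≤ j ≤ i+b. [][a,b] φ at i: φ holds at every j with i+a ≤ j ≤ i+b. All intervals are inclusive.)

No

Check (w -> (<>[≤1] (z -> !y))) at every j in [2,5]:
  j=2: antecedent false → ✓
  j=3: antecedent false → ✓
  j=4: antecedent true; consequent fails (none in [4,5]) → ✗
  j=5: antecedent false → ✓
Fails at j=4 → formula fails.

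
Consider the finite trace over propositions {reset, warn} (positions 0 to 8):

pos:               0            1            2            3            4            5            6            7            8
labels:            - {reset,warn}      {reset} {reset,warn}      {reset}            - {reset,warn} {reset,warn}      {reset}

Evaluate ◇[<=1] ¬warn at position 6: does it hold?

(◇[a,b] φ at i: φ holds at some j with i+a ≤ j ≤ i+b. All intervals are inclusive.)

Check ¬warn at each j in [6,7]:
  j=6: false
  j=7: false
No position in the window satisfies it → formula fails.

Does not hold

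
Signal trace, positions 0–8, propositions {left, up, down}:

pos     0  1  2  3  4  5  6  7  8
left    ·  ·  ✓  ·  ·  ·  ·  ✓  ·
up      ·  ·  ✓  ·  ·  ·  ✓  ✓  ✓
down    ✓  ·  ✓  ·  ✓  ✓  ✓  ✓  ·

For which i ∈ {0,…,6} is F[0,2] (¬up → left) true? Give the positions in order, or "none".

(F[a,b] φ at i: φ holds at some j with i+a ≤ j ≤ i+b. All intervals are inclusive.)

0, 1, 2, 4, 5, 6

Evaluate at each i in [0,6]:
  i=0: ✓ (witness j=2)
  i=1: ✓ (witness j=2)
  i=2: ✓ (witness j=2)
  i=3: ✗ (none in [3,5])
  i=4: ✓ (witness j=6)
  i=5: ✓ (witness j=6)
  i=6: ✓ (witness j=6)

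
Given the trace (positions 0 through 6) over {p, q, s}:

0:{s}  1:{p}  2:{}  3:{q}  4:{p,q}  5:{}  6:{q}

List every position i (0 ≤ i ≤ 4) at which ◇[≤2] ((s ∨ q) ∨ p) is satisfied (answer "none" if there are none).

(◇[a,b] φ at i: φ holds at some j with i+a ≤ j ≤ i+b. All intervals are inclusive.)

0, 1, 2, 3, 4

Evaluate at each i in [0,4]:
  i=0: ✓ (witness j=0)
  i=1: ✓ (witness j=1)
  i=2: ✓ (witness j=3)
  i=3: ✓ (witness j=3)
  i=4: ✓ (witness j=4)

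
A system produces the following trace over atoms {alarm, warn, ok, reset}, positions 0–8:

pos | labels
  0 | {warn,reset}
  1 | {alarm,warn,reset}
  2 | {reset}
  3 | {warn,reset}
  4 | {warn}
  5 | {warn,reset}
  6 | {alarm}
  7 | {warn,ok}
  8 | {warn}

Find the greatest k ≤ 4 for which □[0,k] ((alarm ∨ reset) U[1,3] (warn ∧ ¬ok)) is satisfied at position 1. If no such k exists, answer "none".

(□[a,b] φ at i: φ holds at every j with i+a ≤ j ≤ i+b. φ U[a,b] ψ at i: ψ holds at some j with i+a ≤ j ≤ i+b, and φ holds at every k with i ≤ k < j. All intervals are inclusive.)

((alarm ∨ reset) U[1,3] (warn ∧ ¬ok)) must hold from j=1 onward; find where it first fails.
  j=1: holds
  j=2: holds
  j=3: holds
  j=4: fails
Holds on [1,3], so largest k = 2.

2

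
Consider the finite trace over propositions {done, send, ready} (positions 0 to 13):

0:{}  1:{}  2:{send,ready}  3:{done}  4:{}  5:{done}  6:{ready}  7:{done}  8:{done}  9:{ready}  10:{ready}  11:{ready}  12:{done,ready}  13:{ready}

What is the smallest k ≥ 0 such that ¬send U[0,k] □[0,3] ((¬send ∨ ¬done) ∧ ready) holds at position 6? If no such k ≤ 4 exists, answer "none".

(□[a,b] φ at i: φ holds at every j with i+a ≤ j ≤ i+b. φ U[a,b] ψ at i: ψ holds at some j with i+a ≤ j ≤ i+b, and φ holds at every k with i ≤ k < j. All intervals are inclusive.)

3

Need earliest j ≥ 6 with □[0,3] ((¬send ∨ ¬done) ∧ ready), and ¬send at every k in [6,j-1].
  j=6: rhs fails.
  j=7: rhs fails.
  j=8: rhs fails.
  j=9: rhs holds; lhs holds on [6,8]. k = 3.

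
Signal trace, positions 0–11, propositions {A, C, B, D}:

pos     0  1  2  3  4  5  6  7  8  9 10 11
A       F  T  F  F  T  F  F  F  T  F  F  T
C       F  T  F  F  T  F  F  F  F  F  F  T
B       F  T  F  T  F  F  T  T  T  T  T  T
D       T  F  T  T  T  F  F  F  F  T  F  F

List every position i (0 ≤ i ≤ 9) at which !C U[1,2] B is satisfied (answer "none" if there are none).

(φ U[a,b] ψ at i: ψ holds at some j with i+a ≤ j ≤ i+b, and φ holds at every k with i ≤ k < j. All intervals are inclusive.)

0, 2, 5, 6, 7, 8, 9

Evaluate at each i in [0,9]:
  i=0: ✓ (rhs at j=1; lhs holds on [0,0])
  i=1: ✗ (lhs fails at k=1 before rhs at j=3)
  i=2: ✓ (rhs at j=3; lhs holds on [2,2])
  i=3: ✗ (no rhs in [4,5])
  i=4: ✗ (lhs fails at k=4 before rhs at j=6)
  i=5: ✓ (rhs at j=6; lhs holds on [5,5])
  i=6: ✓ (rhs at j=7; lhs holds on [6,6])
  i=7: ✓ (rhs at j=8; lhs holds on [7,7])
  i=8: ✓ (rhs at j=9; lhs holds on [8,8])
  i=9: ✓ (rhs at j=10; lhs holds on [9,9])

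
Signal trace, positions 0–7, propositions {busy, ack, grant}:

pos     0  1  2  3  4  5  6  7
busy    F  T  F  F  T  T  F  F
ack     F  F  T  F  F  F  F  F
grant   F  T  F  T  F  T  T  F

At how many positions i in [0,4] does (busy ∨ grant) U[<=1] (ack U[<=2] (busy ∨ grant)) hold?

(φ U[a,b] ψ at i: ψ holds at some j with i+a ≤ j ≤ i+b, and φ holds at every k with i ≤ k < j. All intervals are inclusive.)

4

Evaluate at each i in [0,4]:
  i=0: ✗ (lhs fails at k=0 before rhs at j=1)
  i=1: ✓ (rhs at j=1)
  i=2: ✓ (rhs at j=2)
  i=3: ✓ (rhs at j=3)
  i=4: ✓ (rhs at j=4)
Positions where it holds: {1, 2, 3, 4} → 4.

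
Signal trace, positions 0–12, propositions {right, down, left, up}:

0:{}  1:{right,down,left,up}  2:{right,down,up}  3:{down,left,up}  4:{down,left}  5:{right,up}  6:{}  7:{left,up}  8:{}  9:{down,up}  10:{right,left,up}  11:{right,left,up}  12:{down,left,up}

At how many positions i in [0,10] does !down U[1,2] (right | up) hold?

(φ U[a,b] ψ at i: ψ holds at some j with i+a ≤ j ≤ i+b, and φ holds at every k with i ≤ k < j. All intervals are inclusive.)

Evaluate at each i in [0,10]:
  i=0: ✓ (rhs at j=1; lhs holds on [0,0])
  i=1: ✗ (lhs fails at k=1 before rhs at j=2)
  i=2: ✗ (lhs fails at k=2 before rhs at j=3)
  i=3: ✗ (lhs fails at k=3 before rhs at j=5)
  i=4: ✗ (lhs fails at k=4 before rhs at j=5)
  i=5: ✓ (rhs at j=7; lhs holds on [5,6])
  i=6: ✓ (rhs at j=7; lhs holds on [6,6])
  i=7: ✓ (rhs at j=9; lhs holds on [7,8])
  i=8: ✓ (rhs at j=9; lhs holds on [8,8])
  i=9: ✗ (lhs fails at k=9 before rhs at j=10)
  i=10: ✓ (rhs at j=11; lhs holds on [10,10])
Positions where it holds: {0, 5, 6, 7, 8, 10} → 6.

6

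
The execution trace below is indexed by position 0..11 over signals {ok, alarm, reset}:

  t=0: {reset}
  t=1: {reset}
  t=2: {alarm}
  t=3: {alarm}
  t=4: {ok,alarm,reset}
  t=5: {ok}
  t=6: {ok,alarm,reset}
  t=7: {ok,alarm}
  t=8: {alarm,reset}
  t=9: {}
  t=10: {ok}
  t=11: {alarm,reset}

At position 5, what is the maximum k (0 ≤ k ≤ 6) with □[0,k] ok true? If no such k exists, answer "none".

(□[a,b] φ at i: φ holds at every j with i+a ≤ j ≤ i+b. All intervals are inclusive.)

ok must hold from j=5 onward; find where it first fails.
  j=5: holds
  j=6: holds
  j=7: holds
  j=8: fails
Holds on [5,7], so largest k = 2.

2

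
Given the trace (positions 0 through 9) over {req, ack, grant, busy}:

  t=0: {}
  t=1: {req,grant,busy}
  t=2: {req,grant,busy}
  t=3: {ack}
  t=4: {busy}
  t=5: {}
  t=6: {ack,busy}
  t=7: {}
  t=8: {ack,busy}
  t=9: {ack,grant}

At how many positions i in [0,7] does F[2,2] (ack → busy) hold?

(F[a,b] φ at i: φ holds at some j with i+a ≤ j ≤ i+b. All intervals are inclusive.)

6

Evaluate at each i in [0,7]:
  i=0: ✓ (witness j=2)
  i=1: ✗ (none in [3,3])
  i=2: ✓ (witness j=4)
  i=3: ✓ (witness j=5)
  i=4: ✓ (witness j=6)
  i=5: ✓ (witness j=7)
  i=6: ✓ (witness j=8)
  i=7: ✗ (none in [9,9])
Positions where it holds: {0, 2, 3, 4, 5, 6} → 6.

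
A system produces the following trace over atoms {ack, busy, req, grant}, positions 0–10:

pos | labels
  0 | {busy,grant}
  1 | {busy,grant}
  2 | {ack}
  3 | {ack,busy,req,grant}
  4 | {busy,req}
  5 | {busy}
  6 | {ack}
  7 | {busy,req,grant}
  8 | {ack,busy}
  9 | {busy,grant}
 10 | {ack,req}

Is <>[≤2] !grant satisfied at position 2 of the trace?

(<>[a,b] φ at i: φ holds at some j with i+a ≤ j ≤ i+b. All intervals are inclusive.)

Holds

Check !grant at each j in [2,4]:
  j=2: true
  j=3: false
  j=4: true
Found at j=2 → formula holds.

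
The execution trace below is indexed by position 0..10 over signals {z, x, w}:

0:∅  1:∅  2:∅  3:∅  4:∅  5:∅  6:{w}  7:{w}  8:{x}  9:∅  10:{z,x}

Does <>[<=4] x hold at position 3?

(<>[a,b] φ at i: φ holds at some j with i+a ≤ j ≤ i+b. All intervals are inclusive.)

Check x at each j in [3,7]:
  j=3: false
  j=4: false
  j=5: false
  j=6: false
  j=7: false
No position in the window satisfies it → formula fails.

No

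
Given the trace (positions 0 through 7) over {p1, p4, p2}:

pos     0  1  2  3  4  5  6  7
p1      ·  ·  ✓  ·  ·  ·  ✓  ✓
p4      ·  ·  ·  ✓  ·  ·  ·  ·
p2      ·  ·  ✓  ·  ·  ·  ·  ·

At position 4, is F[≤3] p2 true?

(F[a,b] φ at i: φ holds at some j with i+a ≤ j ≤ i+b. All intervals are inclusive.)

False

Check p2 at each j in [4,7]:
  j=4: false
  j=5: false
  j=6: false
  j=7: false
No position in the window satisfies it → formula fails.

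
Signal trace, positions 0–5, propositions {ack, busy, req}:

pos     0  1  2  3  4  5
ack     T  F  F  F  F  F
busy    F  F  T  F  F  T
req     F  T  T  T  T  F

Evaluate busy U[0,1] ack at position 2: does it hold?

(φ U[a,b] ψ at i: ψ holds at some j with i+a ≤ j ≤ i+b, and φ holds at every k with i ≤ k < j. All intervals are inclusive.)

No

Need some j in [2,3] with ack, and busy at every k in [2,j-1].
  j=2: ack false.
  j=3: ack false.
No j in the window works → until fails.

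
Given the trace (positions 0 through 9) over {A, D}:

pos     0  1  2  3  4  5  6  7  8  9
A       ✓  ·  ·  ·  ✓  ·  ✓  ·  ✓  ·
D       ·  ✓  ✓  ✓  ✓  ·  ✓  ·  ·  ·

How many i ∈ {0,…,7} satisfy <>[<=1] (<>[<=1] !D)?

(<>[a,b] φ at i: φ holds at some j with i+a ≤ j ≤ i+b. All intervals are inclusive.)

Evaluate at each i in [0,7]:
  i=0: ✓ (witness j=0)
  i=1: ✗ (none in [1,2])
  i=2: ✗ (none in [2,3])
  i=3: ✓ (witness j=4)
  i=4: ✓ (witness j=4)
  i=5: ✓ (witness j=5)
  i=6: ✓ (witness j=6)
  i=7: ✓ (witness j=7)
Positions where it holds: {0, 3, 4, 5, 6, 7} → 6.

6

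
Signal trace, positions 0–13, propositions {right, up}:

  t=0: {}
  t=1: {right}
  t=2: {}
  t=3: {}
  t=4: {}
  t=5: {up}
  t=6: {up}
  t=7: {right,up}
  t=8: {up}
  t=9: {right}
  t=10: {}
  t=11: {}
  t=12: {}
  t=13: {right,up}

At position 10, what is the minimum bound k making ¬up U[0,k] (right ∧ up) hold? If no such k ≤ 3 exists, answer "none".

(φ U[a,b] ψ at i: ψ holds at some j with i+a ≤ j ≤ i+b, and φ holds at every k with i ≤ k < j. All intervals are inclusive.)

Need earliest j ≥ 10 with (right ∧ up), and ¬up at every k in [10,j-1].
  j=10: rhs fails.
  j=11: rhs fails.
  j=12: rhs fails.
  j=13: rhs holds; lhs holds on [10,12]. k = 3.

3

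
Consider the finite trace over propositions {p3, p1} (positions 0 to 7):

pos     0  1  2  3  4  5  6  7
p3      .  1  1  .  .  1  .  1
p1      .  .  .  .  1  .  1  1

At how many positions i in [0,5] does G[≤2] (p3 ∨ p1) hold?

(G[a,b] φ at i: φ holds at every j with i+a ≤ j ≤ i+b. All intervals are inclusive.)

Evaluate at each i in [0,5]:
  i=0: ✗ (fails at j=0)
  i=1: ✗ (fails at j=3)
  i=2: ✗ (fails at j=3)
  i=3: ✗ (fails at j=3)
  i=4: ✓ (all of [4,6])
  i=5: ✓ (all of [5,7])
Positions where it holds: {4, 5} → 2.

2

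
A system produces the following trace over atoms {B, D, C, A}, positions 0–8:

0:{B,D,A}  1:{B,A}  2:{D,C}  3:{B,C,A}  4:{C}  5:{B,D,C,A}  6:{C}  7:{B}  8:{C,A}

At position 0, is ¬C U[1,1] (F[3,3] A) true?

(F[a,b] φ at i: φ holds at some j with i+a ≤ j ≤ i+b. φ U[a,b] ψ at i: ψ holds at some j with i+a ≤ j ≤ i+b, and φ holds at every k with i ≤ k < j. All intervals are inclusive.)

No

Need some j in [1,1] with F[3,3] A, and ¬C at every k in [0,j-1].
  j=1: F[3,3] A — fails (none in [4,4]).
No j in the window works → until fails.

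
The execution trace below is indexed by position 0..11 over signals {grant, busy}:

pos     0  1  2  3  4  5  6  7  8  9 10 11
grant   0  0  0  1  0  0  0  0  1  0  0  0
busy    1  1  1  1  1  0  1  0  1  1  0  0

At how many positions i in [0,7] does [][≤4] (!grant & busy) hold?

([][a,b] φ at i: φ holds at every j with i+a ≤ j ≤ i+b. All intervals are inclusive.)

Evaluate at each i in [0,7]:
  i=0: ✗ (fails at j=3)
  i=1: ✗ (fails at j=3)
  i=2: ✗ (fails at j=3)
  i=3: ✗ (fails at j=3)
  i=4: ✗ (fails at j=5)
  i=5: ✗ (fails at j=5)
  i=6: ✗ (fails at j=7)
  i=7: ✗ (fails at j=7)
Positions where it holds: {} → 0.

0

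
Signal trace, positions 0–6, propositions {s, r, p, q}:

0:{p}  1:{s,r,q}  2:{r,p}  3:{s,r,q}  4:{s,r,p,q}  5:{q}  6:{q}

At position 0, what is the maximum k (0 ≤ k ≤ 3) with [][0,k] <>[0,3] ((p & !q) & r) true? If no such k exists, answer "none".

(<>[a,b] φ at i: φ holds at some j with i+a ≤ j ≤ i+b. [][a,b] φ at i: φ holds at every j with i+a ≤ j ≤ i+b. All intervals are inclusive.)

2

<>[0,3] ((p & !q) & r) must hold from j=0 onward; find where it first fails.
  j=0: holds
  j=1: holds
  j=2: holds
  j=3: fails
Holds on [0,2], so largest k = 2.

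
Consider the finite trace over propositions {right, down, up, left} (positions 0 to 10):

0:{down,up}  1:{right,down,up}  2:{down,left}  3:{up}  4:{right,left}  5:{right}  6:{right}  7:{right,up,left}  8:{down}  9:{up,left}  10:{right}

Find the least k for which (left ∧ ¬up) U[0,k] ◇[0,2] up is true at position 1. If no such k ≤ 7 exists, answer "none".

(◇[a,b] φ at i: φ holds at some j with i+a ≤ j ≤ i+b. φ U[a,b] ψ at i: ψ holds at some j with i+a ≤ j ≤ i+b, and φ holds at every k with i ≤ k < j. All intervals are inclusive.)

Need earliest j ≥ 1 with ◇[0,2] up, and (left ∧ ¬up) at every k in [1,j-1].
  j=1: rhs holds (empty prefix). k = 0.

0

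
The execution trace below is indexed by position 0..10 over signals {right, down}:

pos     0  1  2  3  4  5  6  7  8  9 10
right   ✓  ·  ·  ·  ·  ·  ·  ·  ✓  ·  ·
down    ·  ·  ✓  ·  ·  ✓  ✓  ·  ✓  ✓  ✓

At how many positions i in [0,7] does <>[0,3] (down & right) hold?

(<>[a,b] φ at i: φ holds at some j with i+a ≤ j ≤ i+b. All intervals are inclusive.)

3

Evaluate at each i in [0,7]:
  i=0: ✗ (none in [0,3])
  i=1: ✗ (none in [1,4])
  i=2: ✗ (none in [2,5])
  i=3: ✗ (none in [3,6])
  i=4: ✗ (none in [4,7])
  i=5: ✓ (witness j=8)
  i=6: ✓ (witness j=8)
  i=7: ✓ (witness j=8)
Positions where it holds: {5, 6, 7} → 3.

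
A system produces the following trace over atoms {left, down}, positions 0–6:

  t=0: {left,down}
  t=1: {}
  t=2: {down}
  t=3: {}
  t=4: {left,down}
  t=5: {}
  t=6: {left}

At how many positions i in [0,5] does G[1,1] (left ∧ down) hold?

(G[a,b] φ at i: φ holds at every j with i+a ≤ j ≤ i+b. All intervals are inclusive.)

Evaluate at each i in [0,5]:
  i=0: ✗ (fails at j=1)
  i=1: ✗ (fails at j=2)
  i=2: ✗ (fails at j=3)
  i=3: ✓ (all of [4,4])
  i=4: ✗ (fails at j=5)
  i=5: ✗ (fails at j=6)
Positions where it holds: {3} → 1.

1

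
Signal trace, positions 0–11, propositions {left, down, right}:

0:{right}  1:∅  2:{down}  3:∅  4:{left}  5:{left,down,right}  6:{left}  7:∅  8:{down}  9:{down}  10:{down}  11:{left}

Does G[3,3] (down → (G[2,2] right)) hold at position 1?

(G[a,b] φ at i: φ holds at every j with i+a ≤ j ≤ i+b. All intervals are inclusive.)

Yes

Check (down → (G[2,2] right)) at every j in [4,4]:
  j=4: antecedent false → ✓
All positions satisfy it → formula holds.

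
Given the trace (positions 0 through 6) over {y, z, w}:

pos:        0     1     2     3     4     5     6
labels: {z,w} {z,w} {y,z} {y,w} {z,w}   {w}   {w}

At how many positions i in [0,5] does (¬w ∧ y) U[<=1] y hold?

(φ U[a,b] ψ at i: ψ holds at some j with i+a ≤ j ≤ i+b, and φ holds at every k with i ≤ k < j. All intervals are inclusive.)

Evaluate at each i in [0,5]:
  i=0: ✗ (no rhs in [0,1])
  i=1: ✗ (lhs fails at k=1 before rhs at j=2)
  i=2: ✓ (rhs at j=2)
  i=3: ✓ (rhs at j=3)
  i=4: ✗ (no rhs in [4,5])
  i=5: ✗ (no rhs in [5,6])
Positions where it holds: {2, 3} → 2.

2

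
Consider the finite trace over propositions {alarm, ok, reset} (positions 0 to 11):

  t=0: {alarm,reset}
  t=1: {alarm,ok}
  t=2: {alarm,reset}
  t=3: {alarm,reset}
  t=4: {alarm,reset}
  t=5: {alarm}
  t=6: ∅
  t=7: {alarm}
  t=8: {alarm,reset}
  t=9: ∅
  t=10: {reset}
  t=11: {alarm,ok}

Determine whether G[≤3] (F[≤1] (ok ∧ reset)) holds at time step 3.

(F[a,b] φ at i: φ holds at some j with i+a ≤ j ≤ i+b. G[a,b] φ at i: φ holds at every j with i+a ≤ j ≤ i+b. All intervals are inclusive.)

Does not hold

Check F[≤1] (ok ∧ reset) at every j in [3,6]:
  j=3: fails (none in [3,4])
  j=4: fails (none in [4,5])
  j=5: fails (none in [5,6])
  j=6: fails (none in [6,7])
Fails at j=3 → formula fails.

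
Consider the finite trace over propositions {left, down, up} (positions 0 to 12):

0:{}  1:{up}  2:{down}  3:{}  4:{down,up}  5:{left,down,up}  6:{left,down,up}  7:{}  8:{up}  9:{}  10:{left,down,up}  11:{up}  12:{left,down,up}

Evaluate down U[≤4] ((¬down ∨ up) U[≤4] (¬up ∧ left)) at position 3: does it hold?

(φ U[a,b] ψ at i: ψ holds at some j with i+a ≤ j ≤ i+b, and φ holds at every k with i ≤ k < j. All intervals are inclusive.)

Does not hold

Need some j in [3,7] with ((¬down ∨ up) U[≤4] (¬up ∧ left)), and down at every k in [3,j-1].
  j=3: ((¬down ∨ up) U[≤4] (¬up ∧ left)) — fails.
  j=4: ((¬down ∨ up) U[≤4] (¬up ∧ left)) — fails.
  j=5: ((¬down ∨ up) U[≤4] (¬up ∧ left)) — fails.
  j=6: ((¬down ∨ up) U[≤4] (¬up ∧ left)) — fails.
  j=7: ((¬down ∨ up) U[≤4] (¬up ∧ left)) — fails.
No j in the window works → until fails.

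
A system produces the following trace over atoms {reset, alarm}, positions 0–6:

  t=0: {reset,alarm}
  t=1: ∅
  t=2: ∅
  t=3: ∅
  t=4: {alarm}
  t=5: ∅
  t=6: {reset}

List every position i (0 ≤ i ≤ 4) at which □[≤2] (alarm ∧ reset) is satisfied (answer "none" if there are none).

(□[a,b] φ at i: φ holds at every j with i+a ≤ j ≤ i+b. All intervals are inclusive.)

Evaluate at each i in [0,4]:
  i=0: ✗ (fails at j=1)
  i=1: ✗ (fails at j=1)
  i=2: ✗ (fails at j=2)
  i=3: ✗ (fails at j=3)
  i=4: ✗ (fails at j=4)

none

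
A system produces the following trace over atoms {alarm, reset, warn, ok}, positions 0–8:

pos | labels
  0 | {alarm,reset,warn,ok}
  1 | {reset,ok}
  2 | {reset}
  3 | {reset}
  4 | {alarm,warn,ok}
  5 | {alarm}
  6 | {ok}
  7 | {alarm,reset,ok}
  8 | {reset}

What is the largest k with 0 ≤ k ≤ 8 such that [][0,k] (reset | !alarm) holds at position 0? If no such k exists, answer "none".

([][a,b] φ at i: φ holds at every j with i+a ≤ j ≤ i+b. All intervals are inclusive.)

3

(reset | !alarm) must hold from j=0 onward; find where it first fails.
  j=0: holds
  j=1: holds
  j=2: holds
  j=3: holds
  j=4: fails
Holds on [0,3], so largest k = 3.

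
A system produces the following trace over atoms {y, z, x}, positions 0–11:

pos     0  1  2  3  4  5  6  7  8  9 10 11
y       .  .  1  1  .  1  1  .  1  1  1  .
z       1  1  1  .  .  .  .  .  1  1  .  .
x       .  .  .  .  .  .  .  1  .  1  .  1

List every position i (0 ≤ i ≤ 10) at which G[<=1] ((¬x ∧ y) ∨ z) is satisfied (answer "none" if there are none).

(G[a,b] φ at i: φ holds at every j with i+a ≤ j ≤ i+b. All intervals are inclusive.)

Evaluate at each i in [0,10]:
  i=0: ✓ (all of [0,1])
  i=1: ✓ (all of [1,2])
  i=2: ✓ (all of [2,3])
  i=3: ✗ (fails at j=4)
  i=4: ✗ (fails at j=4)
  i=5: ✓ (all of [5,6])
  i=6: ✗ (fails at j=7)
  i=7: ✗ (fails at j=7)
  i=8: ✓ (all of [8,9])
  i=9: ✓ (all of [9,10])
  i=10: ✗ (fails at j=11)

0, 1, 2, 5, 8, 9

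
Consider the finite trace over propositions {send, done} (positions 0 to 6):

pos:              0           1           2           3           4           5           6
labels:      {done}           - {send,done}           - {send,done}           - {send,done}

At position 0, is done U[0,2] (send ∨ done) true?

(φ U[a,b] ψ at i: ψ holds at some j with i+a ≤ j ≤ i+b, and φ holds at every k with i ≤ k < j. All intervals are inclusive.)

True

Need some j in [0,2] with (send ∨ done), and done at every k in [0,j-1].
  j=0: (send ∨ done) holds; no prefix to check → satisfied.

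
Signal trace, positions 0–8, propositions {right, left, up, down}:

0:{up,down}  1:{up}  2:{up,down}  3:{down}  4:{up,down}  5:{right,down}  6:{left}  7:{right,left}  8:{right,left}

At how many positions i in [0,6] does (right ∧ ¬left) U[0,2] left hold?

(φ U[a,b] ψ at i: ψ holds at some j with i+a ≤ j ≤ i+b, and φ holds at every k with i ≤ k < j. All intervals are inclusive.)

Evaluate at each i in [0,6]:
  i=0: ✗ (no rhs in [0,2])
  i=1: ✗ (no rhs in [1,3])
  i=2: ✗ (no rhs in [2,4])
  i=3: ✗ (no rhs in [3,5])
  i=4: ✗ (lhs fails at k=4 before rhs at j=6)
  i=5: ✓ (rhs at j=6; lhs holds on [5,5])
  i=6: ✓ (rhs at j=6)
Positions where it holds: {5, 6} → 2.

2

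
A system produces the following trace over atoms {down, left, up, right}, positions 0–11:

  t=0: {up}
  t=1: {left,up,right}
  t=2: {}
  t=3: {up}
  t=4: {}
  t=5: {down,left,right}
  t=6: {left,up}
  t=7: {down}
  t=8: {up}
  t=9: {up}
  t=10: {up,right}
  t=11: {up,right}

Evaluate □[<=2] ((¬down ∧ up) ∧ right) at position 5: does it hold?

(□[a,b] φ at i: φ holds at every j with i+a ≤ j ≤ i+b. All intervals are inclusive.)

Does not hold

Check ((¬down ∧ up) ∧ right) at every j in [5,7]:
  j=5: false
  j=6: false
  j=7: false
Fails at j=5 → formula fails.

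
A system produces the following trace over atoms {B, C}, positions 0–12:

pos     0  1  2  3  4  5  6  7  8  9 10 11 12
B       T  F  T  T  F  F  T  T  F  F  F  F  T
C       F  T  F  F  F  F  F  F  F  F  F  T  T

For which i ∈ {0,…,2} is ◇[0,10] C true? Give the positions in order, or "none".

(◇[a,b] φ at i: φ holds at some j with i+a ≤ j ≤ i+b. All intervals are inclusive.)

Evaluate at each i in [0,2]:
  i=0: ✓ (witness j=1)
  i=1: ✓ (witness j=1)
  i=2: ✓ (witness j=11)

0, 1, 2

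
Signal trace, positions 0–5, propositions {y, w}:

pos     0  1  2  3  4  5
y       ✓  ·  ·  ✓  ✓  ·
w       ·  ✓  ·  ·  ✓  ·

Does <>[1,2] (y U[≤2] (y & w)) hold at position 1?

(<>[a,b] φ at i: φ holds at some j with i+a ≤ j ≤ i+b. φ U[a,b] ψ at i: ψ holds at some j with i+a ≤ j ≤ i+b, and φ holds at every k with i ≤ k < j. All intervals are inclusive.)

True

Check (y U[≤2] (y & w)) at each j in [2,3]:
  j=2: fails
  j=3: holds
Found at j=3 → formula holds.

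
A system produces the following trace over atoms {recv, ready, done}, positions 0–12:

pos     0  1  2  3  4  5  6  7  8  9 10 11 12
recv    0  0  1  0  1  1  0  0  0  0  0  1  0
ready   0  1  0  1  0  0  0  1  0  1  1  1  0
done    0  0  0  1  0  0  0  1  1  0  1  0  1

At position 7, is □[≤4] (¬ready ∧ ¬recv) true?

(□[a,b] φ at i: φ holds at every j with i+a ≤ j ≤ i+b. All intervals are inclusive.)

Does not hold

Check (¬ready ∧ ¬recv) at every j in [7,11]:
  j=7: false
  j=8: true
  j=9: false
  j=10: false
  j=11: false
Fails at j=7 → formula fails.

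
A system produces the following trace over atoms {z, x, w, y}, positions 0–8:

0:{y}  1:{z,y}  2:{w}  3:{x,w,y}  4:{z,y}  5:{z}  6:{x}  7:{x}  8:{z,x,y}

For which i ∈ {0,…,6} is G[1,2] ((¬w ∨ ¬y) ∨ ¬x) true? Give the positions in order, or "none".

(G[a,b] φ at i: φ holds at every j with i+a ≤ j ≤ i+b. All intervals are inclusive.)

0, 3, 4, 5, 6

Evaluate at each i in [0,6]:
  i=0: ✓ (all of [1,2])
  i=1: ✗ (fails at j=3)
  i=2: ✗ (fails at j=3)
  i=3: ✓ (all of [4,5])
  i=4: ✓ (all of [5,6])
  i=5: ✓ (all of [6,7])
  i=6: ✓ (all of [7,8])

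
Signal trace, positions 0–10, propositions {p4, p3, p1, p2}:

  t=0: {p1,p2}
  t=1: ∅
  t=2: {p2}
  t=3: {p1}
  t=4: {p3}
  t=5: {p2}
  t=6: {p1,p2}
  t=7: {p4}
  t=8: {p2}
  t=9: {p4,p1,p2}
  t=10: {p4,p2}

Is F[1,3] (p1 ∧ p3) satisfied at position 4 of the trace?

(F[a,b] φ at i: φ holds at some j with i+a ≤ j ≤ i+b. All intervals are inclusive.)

Check (p1 ∧ p3) at each j in [5,7]:
  j=5: false
  j=6: false
  j=7: false
No position in the window satisfies it → formula fails.

No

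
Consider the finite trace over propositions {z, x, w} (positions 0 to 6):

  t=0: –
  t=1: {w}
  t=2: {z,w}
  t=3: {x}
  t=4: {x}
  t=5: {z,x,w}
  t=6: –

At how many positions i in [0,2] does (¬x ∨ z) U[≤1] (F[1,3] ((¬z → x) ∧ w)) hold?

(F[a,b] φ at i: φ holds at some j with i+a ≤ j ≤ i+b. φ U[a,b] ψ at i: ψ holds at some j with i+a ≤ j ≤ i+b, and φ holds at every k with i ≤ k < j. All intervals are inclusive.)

Evaluate at each i in [0,2]:
  i=0: ✓ (rhs at j=0)
  i=1: ✓ (rhs at j=1)
  i=2: ✓ (rhs at j=2)
Positions where it holds: {0, 1, 2} → 3.

3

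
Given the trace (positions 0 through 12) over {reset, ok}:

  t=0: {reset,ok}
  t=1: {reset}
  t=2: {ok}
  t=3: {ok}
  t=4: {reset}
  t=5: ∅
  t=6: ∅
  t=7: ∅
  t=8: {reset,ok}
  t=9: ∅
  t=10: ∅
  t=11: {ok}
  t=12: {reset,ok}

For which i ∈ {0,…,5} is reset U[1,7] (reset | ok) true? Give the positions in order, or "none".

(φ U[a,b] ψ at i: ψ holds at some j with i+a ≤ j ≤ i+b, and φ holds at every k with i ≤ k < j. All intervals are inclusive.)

Evaluate at each i in [0,5]:
  i=0: ✓ (rhs at j=1; lhs holds on [0,0])
  i=1: ✓ (rhs at j=2; lhs holds on [1,1])
  i=2: ✗ (lhs fails at k=2 before rhs at j=3)
  i=3: ✗ (lhs fails at k=3 before rhs at j=4)
  i=4: ✗ (lhs fails at k=5 before rhs at j=8)
  i=5: ✗ (lhs fails at k=5 before rhs at j=8)

0, 1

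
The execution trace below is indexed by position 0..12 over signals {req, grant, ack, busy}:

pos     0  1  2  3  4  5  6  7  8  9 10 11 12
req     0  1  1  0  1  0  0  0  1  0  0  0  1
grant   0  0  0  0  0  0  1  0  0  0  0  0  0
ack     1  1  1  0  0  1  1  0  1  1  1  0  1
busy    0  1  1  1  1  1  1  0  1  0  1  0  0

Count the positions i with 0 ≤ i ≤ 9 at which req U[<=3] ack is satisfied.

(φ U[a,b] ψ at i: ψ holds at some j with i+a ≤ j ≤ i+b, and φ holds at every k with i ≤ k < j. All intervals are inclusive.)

Evaluate at each i in [0,9]:
  i=0: ✓ (rhs at j=0)
  i=1: ✓ (rhs at j=1)
  i=2: ✓ (rhs at j=2)
  i=3: ✗ (lhs fails at k=3 before rhs at j=5)
  i=4: ✓ (rhs at j=5; lhs holds on [4,4])
  i=5: ✓ (rhs at j=5)
  i=6: ✓ (rhs at j=6)
  i=7: ✗ (lhs fails at k=7 before rhs at j=8)
  i=8: ✓ (rhs at j=8)
  i=9: ✓ (rhs at j=9)
Positions where it holds: {0, 1, 2, 4, 5, 6, 8, 9} → 8.

8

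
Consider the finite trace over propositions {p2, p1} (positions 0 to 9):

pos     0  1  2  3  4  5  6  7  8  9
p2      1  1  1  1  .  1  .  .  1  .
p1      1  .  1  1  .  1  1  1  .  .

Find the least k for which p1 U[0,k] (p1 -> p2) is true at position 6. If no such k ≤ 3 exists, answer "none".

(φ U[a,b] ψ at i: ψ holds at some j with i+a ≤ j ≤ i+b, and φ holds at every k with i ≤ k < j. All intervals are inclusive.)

Need earliest j ≥ 6 with (p1 -> p2), and p1 at every k in [6,j-1].
  j=6: rhs fails.
  j=7: rhs fails.
  j=8: rhs holds; lhs holds on [6,7]. k = 2.

2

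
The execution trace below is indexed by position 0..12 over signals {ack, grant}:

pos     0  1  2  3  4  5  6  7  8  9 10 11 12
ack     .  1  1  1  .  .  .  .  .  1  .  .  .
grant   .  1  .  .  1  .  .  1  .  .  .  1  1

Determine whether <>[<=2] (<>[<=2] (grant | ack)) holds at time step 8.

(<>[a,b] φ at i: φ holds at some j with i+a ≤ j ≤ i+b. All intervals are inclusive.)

Yes

Check <>[<=2] (grant | ack) at each j in [8,10]:
  j=8: holds (witness at 9)
  j=9: holds (witness at 9)
  j=10: holds (witness at 11)
Found at j=8 → formula holds.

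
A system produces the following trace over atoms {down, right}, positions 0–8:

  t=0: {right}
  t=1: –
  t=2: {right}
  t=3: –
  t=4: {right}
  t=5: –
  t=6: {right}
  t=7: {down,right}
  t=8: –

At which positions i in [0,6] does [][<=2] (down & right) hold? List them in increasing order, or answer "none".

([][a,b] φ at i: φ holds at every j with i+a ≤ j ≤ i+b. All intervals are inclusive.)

none

Evaluate at each i in [0,6]:
  i=0: ✗ (fails at j=0)
  i=1: ✗ (fails at j=1)
  i=2: ✗ (fails at j=2)
  i=3: ✗ (fails at j=3)
  i=4: ✗ (fails at j=4)
  i=5: ✗ (fails at j=5)
  i=6: ✗ (fails at j=6)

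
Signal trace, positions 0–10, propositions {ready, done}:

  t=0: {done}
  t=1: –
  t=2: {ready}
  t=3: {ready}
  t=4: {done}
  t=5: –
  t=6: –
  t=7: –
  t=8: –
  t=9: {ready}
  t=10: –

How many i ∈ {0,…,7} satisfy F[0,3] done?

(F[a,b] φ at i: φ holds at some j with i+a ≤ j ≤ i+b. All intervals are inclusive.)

Evaluate at each i in [0,7]:
  i=0: ✓ (witness j=0)
  i=1: ✓ (witness j=4)
  i=2: ✓ (witness j=4)
  i=3: ✓ (witness j=4)
  i=4: ✓ (witness j=4)
  i=5: ✗ (none in [5,8])
  i=6: ✗ (none in [6,9])
  i=7: ✗ (none in [7,10])
Positions where it holds: {0, 1, 2, 3, 4} → 5.

5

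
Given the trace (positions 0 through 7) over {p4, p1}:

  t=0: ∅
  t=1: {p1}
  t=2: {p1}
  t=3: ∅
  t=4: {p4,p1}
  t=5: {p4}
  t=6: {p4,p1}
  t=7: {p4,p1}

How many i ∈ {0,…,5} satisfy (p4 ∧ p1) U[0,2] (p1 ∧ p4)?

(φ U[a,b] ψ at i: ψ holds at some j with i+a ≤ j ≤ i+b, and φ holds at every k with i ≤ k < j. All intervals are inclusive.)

Evaluate at each i in [0,5]:
  i=0: ✗ (no rhs in [0,2])
  i=1: ✗ (no rhs in [1,3])
  i=2: ✗ (lhs fails at k=2 before rhs at j=4)
  i=3: ✗ (lhs fails at k=3 before rhs at j=4)
  i=4: ✓ (rhs at j=4)
  i=5: ✗ (lhs fails at k=5 before rhs at j=6)
Positions where it holds: {4} → 1.

1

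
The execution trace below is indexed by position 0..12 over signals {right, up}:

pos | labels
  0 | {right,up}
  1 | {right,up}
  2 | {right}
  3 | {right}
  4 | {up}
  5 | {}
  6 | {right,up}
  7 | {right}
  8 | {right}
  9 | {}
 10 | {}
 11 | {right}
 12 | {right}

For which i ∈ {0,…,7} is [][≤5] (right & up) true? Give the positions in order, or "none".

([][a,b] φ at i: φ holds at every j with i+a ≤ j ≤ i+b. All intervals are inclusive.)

Evaluate at each i in [0,7]:
  i=0: ✗ (fails at j=2)
  i=1: ✗ (fails at j=2)
  i=2: ✗ (fails at j=2)
  i=3: ✗ (fails at j=3)
  i=4: ✗ (fails at j=4)
  i=5: ✗ (fails at j=5)
  i=6: ✗ (fails at j=7)
  i=7: ✗ (fails at j=7)

none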